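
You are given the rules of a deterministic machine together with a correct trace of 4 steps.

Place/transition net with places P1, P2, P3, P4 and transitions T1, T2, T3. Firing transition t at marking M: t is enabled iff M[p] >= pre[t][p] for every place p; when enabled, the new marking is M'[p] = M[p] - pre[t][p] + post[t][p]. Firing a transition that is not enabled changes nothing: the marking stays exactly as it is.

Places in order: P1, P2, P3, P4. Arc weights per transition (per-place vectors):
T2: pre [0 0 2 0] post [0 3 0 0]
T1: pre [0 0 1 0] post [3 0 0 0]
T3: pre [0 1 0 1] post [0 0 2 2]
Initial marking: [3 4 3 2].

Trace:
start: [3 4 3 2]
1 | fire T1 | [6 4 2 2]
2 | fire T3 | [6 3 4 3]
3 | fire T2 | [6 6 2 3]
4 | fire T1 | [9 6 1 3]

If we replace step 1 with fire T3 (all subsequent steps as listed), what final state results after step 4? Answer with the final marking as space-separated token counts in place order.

(re-executing from step 1 with the substitution; state before step 1: [3 4 3 2])
1 | fire T3 | [3 3 5 3]
2 | fire T3 | [3 2 7 4]
3 | fire T2 | [3 5 5 4]
4 | fire T1 | [6 5 4 4]

6 5 4 4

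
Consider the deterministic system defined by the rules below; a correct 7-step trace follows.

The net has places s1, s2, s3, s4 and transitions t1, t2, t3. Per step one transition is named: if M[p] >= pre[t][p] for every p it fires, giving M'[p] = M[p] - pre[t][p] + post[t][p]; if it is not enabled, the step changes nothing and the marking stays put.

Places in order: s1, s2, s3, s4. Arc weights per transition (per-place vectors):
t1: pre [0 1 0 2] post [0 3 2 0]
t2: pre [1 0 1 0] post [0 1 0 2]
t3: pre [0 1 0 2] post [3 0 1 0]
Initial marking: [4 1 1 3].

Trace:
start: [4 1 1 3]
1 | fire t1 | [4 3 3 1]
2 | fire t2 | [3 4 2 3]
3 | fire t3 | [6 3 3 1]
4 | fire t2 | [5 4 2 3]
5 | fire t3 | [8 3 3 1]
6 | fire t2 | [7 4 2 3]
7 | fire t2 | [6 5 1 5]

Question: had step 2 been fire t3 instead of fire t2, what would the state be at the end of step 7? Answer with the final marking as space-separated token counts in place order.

(re-executing from step 2 with the substitution; state before step 2: [4 3 3 1])
2 | fire t3 | [4 3 3 1]
3 | fire t3 | [4 3 3 1]
4 | fire t2 | [3 4 2 3]
5 | fire t3 | [6 3 3 1]
6 | fire t2 | [5 4 2 3]
7 | fire t2 | [4 5 1 5]

4 5 1 5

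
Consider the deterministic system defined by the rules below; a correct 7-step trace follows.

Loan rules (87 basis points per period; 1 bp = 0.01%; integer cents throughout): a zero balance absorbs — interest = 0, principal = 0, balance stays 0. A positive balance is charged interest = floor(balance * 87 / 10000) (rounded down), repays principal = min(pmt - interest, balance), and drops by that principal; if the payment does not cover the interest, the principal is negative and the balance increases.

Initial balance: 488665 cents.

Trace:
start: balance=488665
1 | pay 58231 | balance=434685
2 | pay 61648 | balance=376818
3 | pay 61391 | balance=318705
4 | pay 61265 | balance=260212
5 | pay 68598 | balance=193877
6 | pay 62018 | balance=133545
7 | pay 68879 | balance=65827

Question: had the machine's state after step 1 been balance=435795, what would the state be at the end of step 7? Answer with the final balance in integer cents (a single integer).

state after step 1 := balance=435795
2 | pay 61648 | balance=377938
3 | pay 61391 | balance=319835
4 | pay 61265 | balance=261352
5 | pay 68598 | balance=195027
6 | pay 62018 | balance=134705
7 | pay 68879 | balance=66997

66997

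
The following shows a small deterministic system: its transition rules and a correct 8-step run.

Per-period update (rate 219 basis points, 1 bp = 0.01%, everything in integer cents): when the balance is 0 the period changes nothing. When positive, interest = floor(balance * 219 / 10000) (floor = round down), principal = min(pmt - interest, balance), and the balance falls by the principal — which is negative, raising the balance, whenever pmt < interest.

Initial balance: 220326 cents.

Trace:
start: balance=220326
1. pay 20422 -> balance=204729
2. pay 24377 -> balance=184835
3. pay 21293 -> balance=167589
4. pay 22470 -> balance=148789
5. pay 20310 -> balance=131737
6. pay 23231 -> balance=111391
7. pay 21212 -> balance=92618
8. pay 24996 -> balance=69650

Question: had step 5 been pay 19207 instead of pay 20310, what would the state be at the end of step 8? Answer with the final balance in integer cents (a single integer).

(re-executing from step 5 with the substitution; state before step 5: balance=148789)
5. pay 19207 -> balance=132840
6. pay 23231 -> balance=112518
7. pay 21212 -> balance=93770
8. pay 24996 -> balance=70827

70827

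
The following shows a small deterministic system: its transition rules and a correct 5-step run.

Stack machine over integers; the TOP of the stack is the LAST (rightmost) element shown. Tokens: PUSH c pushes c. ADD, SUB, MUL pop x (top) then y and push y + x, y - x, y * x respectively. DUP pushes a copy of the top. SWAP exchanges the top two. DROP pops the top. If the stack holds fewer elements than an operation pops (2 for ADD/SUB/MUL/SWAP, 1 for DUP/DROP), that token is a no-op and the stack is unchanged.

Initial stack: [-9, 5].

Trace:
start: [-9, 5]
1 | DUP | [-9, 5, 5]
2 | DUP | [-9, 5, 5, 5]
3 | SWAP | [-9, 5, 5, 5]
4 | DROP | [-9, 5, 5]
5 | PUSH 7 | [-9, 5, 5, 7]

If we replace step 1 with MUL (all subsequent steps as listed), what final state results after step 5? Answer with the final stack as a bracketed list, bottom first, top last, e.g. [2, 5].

[-45, 7]

(re-executing from step 1 with the substitution; state before step 1: [-9, 5])
1 | MUL | [-45]
2 | DUP | [-45, -45]
3 | SWAP | [-45, -45]
4 | DROP | [-45]
5 | PUSH 7 | [-45, 7]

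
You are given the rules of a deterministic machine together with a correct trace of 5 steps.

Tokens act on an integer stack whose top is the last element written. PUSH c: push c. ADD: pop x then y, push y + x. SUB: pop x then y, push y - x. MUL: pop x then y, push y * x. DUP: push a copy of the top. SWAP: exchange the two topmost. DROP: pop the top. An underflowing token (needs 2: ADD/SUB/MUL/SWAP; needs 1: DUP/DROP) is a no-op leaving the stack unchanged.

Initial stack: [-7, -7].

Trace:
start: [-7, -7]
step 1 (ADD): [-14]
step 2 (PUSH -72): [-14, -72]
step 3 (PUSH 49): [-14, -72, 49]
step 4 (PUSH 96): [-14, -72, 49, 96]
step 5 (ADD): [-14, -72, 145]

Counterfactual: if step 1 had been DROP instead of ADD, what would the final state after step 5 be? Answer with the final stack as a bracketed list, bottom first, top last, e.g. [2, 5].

[-7, -72, 145]

(re-executing from step 1 with the substitution; state before step 1: [-7, -7])
step 1 (DROP): [-7]
step 2 (PUSH -72): [-7, -72]
step 3 (PUSH 49): [-7, -72, 49]
step 4 (PUSH 96): [-7, -72, 49, 96]
step 5 (ADD): [-7, -72, 145]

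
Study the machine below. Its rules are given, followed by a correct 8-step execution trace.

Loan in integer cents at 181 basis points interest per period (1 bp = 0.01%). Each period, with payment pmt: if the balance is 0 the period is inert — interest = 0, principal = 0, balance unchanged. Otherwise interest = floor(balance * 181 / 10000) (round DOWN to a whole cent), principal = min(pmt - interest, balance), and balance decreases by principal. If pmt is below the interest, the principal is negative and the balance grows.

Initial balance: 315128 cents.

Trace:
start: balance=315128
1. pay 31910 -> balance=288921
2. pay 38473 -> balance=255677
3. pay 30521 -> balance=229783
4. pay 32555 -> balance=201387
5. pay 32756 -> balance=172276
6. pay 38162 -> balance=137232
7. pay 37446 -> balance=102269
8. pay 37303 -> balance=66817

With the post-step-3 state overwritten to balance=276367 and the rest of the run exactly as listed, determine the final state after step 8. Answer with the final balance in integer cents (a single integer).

117771

state after step 3 := balance=276367
4. pay 32555 -> balance=248814
5. pay 32756 -> balance=220561
6. pay 38162 -> balance=186391
7. pay 37446 -> balance=152318
8. pay 37303 -> balance=117771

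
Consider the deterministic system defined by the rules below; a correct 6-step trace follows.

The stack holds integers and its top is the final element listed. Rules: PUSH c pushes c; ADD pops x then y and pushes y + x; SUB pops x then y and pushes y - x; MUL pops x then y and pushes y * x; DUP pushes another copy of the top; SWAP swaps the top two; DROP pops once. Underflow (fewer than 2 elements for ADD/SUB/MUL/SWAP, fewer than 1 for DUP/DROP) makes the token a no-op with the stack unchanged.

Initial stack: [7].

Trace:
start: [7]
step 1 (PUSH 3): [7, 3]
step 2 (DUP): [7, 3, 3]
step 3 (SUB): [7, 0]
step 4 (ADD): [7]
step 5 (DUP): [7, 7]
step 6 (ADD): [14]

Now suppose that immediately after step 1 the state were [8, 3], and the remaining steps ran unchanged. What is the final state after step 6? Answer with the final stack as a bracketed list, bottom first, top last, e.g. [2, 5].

state after step 1 := [8, 3]
step 2 (DUP): [8, 3, 3]
step 3 (SUB): [8, 0]
step 4 (ADD): [8]
step 5 (DUP): [8, 8]
step 6 (ADD): [16]

[16]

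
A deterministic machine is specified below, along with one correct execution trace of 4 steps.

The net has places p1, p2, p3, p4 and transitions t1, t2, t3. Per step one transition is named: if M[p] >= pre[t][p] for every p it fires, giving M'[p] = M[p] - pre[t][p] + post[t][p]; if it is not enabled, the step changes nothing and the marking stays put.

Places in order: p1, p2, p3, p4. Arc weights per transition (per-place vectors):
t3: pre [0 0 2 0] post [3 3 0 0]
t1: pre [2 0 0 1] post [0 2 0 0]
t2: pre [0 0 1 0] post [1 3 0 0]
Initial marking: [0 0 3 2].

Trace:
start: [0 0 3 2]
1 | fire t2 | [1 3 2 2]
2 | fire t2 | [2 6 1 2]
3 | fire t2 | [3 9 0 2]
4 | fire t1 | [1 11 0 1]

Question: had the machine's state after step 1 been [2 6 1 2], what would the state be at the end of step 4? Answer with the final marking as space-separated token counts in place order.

1 11 0 1

state after step 1 := [2 6 1 2]
2 | fire t2 | [3 9 0 2]
3 | fire t2 | [3 9 0 2]
4 | fire t1 | [1 11 0 1]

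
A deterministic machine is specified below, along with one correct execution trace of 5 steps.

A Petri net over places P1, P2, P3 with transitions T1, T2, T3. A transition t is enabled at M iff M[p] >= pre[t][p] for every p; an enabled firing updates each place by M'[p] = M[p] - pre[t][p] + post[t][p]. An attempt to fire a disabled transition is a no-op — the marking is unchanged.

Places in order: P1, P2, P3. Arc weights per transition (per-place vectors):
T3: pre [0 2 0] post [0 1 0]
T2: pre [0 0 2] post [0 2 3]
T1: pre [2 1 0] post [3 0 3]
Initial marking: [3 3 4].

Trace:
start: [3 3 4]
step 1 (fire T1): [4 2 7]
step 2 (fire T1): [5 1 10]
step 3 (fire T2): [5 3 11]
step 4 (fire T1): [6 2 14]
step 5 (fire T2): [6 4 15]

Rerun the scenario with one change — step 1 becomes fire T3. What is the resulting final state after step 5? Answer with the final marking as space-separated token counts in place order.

(re-executing from step 1 with the substitution; state before step 1: [3 3 4])
step 1 (fire T3): [3 2 4]
step 2 (fire T1): [4 1 7]
step 3 (fire T2): [4 3 8]
step 4 (fire T1): [5 2 11]
step 5 (fire T2): [5 4 12]

5 4 12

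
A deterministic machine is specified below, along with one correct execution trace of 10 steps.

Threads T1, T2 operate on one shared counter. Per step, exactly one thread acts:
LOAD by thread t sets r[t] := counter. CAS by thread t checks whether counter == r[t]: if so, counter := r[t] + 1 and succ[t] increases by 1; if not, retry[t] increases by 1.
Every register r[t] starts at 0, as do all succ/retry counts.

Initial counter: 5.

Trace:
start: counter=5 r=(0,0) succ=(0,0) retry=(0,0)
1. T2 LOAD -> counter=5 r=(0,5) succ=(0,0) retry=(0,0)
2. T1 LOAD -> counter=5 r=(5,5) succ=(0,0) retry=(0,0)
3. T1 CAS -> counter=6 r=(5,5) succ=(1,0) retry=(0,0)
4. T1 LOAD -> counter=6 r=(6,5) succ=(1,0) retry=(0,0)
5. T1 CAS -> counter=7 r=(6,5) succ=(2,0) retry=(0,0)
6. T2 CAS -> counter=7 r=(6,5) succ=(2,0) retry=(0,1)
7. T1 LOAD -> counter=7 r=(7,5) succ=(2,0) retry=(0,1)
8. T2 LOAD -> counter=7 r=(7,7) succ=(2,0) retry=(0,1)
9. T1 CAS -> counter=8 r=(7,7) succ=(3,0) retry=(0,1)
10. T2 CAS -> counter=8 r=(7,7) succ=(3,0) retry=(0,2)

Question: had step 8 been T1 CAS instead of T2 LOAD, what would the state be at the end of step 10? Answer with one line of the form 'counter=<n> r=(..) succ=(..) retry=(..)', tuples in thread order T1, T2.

(re-executing from step 8 with the substitution; state before step 8: counter=7 r=(7,5) succ=(2,0) retry=(0,1))
8. T1 CAS -> counter=8 r=(7,5) succ=(3,0) retry=(0,1)
9. T1 CAS -> counter=8 r=(7,5) succ=(3,0) retry=(1,1)
10. T2 CAS -> counter=8 r=(7,5) succ=(3,0) retry=(1,2)

counter=8 r=(7,5) succ=(3,0) retry=(1,2)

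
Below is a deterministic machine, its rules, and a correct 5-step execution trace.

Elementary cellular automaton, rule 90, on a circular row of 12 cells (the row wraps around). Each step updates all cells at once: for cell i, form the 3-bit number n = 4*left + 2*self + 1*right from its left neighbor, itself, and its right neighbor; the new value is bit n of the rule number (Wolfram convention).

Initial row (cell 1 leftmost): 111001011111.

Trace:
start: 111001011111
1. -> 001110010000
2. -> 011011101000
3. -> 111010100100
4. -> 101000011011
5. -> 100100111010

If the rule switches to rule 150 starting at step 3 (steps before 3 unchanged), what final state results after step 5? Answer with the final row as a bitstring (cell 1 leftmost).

101101101101

(re-executing steps 3..5 under rule 150; state before step 3: 011011101000)
3. -> 100001001100
4. -> 110011110011
5. -> 101101101101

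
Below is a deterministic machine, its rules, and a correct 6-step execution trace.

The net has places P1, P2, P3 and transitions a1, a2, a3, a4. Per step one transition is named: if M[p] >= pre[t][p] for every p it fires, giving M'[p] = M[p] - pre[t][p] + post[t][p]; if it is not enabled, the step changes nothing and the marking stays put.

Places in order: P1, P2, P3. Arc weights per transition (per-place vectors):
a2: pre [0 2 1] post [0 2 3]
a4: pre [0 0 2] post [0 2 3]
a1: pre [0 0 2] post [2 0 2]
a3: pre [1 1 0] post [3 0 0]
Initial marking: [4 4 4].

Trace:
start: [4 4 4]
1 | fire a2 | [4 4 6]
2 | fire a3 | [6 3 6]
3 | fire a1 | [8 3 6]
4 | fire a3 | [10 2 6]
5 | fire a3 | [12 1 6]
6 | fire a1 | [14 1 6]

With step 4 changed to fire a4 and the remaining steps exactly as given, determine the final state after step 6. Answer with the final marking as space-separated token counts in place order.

(re-executing from step 4 with the substitution; state before step 4: [8 3 6])
4 | fire a4 | [8 5 7]
5 | fire a3 | [10 4 7]
6 | fire a1 | [12 4 7]

12 4 7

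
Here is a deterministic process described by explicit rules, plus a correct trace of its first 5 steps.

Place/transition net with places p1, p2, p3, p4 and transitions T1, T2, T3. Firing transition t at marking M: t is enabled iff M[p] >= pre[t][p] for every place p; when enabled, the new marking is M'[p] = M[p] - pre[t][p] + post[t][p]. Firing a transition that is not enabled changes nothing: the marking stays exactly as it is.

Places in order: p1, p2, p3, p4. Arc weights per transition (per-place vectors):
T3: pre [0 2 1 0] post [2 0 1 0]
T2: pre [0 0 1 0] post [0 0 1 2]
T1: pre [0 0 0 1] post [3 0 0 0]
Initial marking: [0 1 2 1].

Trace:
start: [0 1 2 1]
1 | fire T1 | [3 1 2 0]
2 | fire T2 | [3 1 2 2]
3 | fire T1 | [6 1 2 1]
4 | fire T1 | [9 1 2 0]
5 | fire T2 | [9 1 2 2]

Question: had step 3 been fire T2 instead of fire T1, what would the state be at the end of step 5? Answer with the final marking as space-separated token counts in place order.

6 1 2 5

(re-executing from step 3 with the substitution; state before step 3: [3 1 2 2])
3 | fire T2 | [3 1 2 4]
4 | fire T1 | [6 1 2 3]
5 | fire T2 | [6 1 2 5]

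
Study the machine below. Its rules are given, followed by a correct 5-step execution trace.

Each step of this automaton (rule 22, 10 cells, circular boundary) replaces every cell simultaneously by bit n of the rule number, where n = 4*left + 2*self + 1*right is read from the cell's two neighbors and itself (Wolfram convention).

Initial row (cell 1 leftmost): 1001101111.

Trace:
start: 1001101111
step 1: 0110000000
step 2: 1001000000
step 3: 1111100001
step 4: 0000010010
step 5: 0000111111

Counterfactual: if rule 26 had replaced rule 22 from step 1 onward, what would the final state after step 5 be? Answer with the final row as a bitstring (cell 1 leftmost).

0101100101

(re-executing steps 1..5 under rule 26; state before step 1: 1001101111)
step 1: 0111001000
step 2: 1100110100
step 3: 1011100011
step 4: 0010010110
step 5: 0101100101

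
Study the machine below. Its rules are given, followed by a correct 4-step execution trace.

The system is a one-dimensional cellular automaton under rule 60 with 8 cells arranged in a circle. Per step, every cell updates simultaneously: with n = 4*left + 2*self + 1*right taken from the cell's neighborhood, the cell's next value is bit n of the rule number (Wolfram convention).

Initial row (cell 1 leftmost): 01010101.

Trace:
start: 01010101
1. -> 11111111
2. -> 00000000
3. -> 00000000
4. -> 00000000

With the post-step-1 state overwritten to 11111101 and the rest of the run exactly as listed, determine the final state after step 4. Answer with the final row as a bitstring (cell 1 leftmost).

11000011

state after step 1 := 11111101
2. -> 00000011
3. -> 10000010
4. -> 11000011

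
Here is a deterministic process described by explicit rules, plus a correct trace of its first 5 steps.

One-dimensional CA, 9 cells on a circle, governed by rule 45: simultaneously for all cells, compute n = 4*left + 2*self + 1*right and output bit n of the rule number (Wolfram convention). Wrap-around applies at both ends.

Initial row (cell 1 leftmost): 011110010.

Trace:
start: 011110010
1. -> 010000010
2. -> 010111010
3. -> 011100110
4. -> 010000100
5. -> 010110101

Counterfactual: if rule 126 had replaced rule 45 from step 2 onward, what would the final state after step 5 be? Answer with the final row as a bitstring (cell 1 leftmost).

(re-executing steps 2..5 under rule 126; state before step 2: 010000010)
2. -> 111000111
3. -> 001101100
4. -> 011111110
5. -> 110000011

110000011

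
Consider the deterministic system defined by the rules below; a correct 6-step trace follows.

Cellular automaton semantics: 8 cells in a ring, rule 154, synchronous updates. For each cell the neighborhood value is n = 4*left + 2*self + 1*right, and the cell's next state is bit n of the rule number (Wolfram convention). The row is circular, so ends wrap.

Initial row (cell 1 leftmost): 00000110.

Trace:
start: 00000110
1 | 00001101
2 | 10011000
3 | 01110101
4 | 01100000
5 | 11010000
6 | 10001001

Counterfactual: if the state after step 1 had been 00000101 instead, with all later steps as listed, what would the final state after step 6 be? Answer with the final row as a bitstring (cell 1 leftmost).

00000000

state after step 1 := 00000101
2 | 10001000
3 | 01010101
4 | 00000000
5 | 00000000
6 | 00000000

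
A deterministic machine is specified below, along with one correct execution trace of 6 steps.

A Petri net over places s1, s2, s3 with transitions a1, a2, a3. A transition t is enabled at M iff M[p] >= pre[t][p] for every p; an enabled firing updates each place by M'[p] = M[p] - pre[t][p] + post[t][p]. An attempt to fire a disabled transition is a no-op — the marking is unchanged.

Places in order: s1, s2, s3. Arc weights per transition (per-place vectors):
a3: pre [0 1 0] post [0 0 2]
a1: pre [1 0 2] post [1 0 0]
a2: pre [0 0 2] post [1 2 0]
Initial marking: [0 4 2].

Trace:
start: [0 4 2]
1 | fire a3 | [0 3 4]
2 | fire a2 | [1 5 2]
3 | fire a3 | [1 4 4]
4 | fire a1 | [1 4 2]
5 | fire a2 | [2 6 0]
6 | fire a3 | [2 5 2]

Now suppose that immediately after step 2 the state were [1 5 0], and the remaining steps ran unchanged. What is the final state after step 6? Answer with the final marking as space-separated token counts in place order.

state after step 2 := [1 5 0]
3 | fire a3 | [1 4 2]
4 | fire a1 | [1 4 0]
5 | fire a2 | [1 4 0]
6 | fire a3 | [1 3 2]

1 3 2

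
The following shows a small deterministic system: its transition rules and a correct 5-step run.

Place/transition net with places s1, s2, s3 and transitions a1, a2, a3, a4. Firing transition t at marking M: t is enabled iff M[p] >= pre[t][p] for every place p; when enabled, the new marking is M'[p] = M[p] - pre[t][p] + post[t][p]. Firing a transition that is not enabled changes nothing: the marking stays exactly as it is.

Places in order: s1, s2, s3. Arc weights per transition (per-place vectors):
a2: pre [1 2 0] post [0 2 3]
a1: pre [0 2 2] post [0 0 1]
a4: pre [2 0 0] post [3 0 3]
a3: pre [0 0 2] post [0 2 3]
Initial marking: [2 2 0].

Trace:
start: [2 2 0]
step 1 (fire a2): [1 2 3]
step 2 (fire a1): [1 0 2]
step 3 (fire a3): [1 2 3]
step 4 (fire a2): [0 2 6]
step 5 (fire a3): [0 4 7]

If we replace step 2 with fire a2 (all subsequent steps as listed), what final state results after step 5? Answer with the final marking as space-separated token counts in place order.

0 6 8

(re-executing from step 2 with the substitution; state before step 2: [1 2 3])
step 2 (fire a2): [0 2 6]
step 3 (fire a3): [0 4 7]
step 4 (fire a2): [0 4 7]
step 5 (fire a3): [0 6 8]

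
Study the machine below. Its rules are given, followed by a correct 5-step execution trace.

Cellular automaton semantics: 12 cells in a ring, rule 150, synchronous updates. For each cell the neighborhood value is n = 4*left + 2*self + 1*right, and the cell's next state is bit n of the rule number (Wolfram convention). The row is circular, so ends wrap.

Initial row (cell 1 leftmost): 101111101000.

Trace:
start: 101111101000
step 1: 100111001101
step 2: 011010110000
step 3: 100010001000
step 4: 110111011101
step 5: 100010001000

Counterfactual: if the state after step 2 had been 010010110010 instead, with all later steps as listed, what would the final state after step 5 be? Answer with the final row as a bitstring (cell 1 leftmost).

111001010011

state after step 2 := 010010110010
step 3: 111110001111
step 4: 111101010111
step 5: 111001010011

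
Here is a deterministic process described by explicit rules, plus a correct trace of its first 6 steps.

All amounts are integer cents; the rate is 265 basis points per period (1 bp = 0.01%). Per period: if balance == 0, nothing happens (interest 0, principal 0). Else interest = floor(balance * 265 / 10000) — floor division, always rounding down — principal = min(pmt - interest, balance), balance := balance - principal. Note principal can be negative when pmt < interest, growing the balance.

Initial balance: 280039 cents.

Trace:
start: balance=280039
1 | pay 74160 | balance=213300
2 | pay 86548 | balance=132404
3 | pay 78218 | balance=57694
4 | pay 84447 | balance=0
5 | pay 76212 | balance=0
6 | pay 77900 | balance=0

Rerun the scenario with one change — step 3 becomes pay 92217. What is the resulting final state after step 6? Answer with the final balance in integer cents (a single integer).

0

(re-executing from step 3 with the substitution; state before step 3: balance=132404)
3 | pay 92217 | balance=43695
4 | pay 84447 | balance=0
5 | pay 76212 | balance=0
6 | pay 77900 | balance=0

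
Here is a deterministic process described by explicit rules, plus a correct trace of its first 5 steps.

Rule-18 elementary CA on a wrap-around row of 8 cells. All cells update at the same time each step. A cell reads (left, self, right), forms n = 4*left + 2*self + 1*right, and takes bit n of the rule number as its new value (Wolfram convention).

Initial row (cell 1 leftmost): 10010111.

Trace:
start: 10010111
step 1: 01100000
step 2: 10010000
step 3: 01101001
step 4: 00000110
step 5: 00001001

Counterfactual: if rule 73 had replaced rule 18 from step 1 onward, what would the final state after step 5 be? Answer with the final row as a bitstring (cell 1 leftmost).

00110000

(re-executing steps 1..5 under rule 73; state before step 1: 10010111)
step 1: 10000100
step 2: 00110000
step 3: 10110111
step 4: 10110100
step 5: 00110000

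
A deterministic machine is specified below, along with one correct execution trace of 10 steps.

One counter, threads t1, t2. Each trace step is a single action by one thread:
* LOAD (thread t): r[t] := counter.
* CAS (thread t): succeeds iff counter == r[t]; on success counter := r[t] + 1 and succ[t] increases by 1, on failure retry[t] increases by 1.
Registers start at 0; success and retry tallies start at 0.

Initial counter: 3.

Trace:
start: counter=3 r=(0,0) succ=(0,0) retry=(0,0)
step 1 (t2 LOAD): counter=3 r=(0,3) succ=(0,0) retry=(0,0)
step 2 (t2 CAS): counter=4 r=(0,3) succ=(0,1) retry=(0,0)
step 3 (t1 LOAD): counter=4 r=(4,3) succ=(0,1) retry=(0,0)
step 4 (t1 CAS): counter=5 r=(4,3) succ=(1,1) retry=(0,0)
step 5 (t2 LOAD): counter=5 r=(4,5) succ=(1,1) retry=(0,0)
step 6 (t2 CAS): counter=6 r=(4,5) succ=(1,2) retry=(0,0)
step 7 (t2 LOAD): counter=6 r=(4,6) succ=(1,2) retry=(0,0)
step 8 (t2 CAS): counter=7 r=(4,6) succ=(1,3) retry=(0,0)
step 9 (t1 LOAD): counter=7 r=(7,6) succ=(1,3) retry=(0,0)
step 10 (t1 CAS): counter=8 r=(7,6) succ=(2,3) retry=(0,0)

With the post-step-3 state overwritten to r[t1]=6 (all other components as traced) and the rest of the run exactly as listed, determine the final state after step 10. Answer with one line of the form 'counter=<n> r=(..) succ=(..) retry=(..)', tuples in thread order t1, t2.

counter=7 r=(6,5) succ=(1,3) retry=(1,0)

state after step 3 := counter=4 r=(6,3) succ=(0,1) retry=(0,0)
step 4 (t1 CAS): counter=4 r=(6,3) succ=(0,1) retry=(1,0)
step 5 (t2 LOAD): counter=4 r=(6,4) succ=(0,1) retry=(1,0)
step 6 (t2 CAS): counter=5 r=(6,4) succ=(0,2) retry=(1,0)
step 7 (t2 LOAD): counter=5 r=(6,5) succ=(0,2) retry=(1,0)
step 8 (t2 CAS): counter=6 r=(6,5) succ=(0,3) retry=(1,0)
step 9 (t1 LOAD): counter=6 r=(6,5) succ=(0,3) retry=(1,0)
step 10 (t1 CAS): counter=7 r=(6,5) succ=(1,3) retry=(1,0)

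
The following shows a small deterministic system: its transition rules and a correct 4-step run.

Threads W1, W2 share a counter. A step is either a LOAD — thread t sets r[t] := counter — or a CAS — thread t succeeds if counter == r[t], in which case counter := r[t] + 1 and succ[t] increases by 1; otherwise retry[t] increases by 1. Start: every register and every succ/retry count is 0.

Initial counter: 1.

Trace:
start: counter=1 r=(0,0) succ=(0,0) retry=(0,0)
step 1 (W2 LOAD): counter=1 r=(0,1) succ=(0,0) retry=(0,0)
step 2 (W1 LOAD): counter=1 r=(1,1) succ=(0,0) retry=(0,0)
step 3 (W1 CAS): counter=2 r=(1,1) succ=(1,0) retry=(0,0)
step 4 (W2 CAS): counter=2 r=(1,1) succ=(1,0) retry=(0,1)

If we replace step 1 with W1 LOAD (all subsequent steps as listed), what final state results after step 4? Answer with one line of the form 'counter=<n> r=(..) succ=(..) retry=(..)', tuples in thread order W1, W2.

(re-executing from step 1 with the substitution; state before step 1: counter=1 r=(0,0) succ=(0,0) retry=(0,0))
step 1 (W1 LOAD): counter=1 r=(1,0) succ=(0,0) retry=(0,0)
step 2 (W1 LOAD): counter=1 r=(1,0) succ=(0,0) retry=(0,0)
step 3 (W1 CAS): counter=2 r=(1,0) succ=(1,0) retry=(0,0)
step 4 (W2 CAS): counter=2 r=(1,0) succ=(1,0) retry=(0,1)

counter=2 r=(1,0) succ=(1,0) retry=(0,1)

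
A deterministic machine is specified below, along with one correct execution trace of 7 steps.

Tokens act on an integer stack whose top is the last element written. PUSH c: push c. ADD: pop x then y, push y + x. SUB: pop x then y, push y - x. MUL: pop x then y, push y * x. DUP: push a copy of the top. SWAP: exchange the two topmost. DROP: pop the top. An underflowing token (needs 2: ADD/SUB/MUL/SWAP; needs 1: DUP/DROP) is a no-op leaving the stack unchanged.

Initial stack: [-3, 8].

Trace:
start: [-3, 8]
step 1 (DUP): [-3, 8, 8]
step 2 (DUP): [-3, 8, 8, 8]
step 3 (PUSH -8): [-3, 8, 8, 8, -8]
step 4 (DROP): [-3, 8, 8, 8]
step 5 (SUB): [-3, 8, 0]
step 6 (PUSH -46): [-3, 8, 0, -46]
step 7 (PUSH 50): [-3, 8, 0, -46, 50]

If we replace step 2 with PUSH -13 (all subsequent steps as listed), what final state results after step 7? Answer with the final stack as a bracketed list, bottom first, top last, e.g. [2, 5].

[-3, 8, 21, -46, 50]

(re-executing from step 2 with the substitution; state before step 2: [-3, 8, 8])
step 2 (PUSH -13): [-3, 8, 8, -13]
step 3 (PUSH -8): [-3, 8, 8, -13, -8]
step 4 (DROP): [-3, 8, 8, -13]
step 5 (SUB): [-3, 8, 21]
step 6 (PUSH -46): [-3, 8, 21, -46]
step 7 (PUSH 50): [-3, 8, 21, -46, 50]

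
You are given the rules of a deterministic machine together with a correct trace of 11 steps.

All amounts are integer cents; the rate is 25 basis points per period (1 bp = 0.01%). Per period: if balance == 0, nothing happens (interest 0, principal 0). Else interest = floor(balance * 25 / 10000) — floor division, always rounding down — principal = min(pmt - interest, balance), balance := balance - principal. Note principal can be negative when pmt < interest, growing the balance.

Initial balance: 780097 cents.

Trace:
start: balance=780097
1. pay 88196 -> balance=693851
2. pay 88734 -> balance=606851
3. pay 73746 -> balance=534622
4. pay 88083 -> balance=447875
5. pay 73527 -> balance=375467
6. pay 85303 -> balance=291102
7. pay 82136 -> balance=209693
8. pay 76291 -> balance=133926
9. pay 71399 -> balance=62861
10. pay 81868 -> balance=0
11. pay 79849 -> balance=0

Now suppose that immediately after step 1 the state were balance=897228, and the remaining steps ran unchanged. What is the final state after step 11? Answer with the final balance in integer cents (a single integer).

state after step 1 := balance=897228
2. pay 88734 -> balance=810737
3. pay 73746 -> balance=739017
4. pay 88083 -> balance=652781
5. pay 73527 -> balance=580885
6. pay 85303 -> balance=497034
7. pay 82136 -> balance=416140
8. pay 76291 -> balance=340889
9. pay 71399 -> balance=270342
10. pay 81868 -> balance=189149
11. pay 79849 -> balance=109772

109772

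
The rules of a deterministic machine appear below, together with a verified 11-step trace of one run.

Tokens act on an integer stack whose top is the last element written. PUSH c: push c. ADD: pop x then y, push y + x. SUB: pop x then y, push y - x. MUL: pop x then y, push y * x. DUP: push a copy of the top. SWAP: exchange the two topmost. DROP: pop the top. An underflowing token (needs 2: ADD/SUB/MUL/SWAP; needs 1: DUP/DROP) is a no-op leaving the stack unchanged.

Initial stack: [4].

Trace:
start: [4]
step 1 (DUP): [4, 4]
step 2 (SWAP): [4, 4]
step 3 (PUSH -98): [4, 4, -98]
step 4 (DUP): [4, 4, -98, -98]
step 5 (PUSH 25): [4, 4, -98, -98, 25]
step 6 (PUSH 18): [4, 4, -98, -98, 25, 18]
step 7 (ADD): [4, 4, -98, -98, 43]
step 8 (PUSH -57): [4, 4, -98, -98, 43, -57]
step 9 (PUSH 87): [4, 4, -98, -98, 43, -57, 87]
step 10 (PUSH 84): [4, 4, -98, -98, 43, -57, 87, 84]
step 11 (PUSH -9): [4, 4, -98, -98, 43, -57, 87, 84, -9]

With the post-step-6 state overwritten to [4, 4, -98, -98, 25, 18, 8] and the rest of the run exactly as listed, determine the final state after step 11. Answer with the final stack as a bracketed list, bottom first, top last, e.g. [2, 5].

[4, 4, -98, -98, 25, 26, -57, 87, 84, -9]

state after step 6 := [4, 4, -98, -98, 25, 18, 8]
step 7 (ADD): [4, 4, -98, -98, 25, 26]
step 8 (PUSH -57): [4, 4, -98, -98, 25, 26, -57]
step 9 (PUSH 87): [4, 4, -98, -98, 25, 26, -57, 87]
step 10 (PUSH 84): [4, 4, -98, -98, 25, 26, -57, 87, 84]
step 11 (PUSH -9): [4, 4, -98, -98, 25, 26, -57, 87, 84, -9]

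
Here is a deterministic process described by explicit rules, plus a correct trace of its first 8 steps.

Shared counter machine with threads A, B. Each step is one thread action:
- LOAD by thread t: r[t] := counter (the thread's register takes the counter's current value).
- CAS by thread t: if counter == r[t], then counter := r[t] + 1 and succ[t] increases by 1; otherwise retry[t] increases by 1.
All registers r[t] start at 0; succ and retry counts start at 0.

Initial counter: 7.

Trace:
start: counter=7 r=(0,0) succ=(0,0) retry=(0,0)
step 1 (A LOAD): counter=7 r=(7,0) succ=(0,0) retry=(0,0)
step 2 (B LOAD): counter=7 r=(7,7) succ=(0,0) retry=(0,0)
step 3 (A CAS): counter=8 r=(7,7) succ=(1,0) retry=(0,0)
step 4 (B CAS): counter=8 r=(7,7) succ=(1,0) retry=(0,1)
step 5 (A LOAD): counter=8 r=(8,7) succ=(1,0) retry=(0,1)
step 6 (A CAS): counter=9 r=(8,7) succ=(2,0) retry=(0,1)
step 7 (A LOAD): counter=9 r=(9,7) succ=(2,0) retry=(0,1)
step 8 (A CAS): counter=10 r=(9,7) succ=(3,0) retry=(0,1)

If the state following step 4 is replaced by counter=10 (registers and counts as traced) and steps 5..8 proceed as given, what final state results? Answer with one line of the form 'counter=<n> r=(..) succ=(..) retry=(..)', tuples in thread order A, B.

state after step 4 := counter=10 r=(7,7) succ=(1,0) retry=(0,1)
step 5 (A LOAD): counter=10 r=(10,7) succ=(1,0) retry=(0,1)
step 6 (A CAS): counter=11 r=(10,7) succ=(2,0) retry=(0,1)
step 7 (A LOAD): counter=11 r=(11,7) succ=(2,0) retry=(0,1)
step 8 (A CAS): counter=12 r=(11,7) succ=(3,0) retry=(0,1)

counter=12 r=(11,7) succ=(3,0) retry=(0,1)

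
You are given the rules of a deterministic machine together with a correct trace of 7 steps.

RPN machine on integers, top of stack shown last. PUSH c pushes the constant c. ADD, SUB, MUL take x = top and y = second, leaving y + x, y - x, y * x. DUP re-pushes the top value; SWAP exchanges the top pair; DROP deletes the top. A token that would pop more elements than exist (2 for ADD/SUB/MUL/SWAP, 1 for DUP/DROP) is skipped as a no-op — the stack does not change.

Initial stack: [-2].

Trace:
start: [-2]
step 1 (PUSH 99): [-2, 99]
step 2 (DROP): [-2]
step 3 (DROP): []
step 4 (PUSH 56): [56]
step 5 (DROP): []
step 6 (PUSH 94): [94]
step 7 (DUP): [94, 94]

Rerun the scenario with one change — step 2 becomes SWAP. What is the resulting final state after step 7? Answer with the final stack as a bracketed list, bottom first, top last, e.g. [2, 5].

[99, 94, 94]

(re-executing from step 2 with the substitution; state before step 2: [-2, 99])
step 2 (SWAP): [99, -2]
step 3 (DROP): [99]
step 4 (PUSH 56): [99, 56]
step 5 (DROP): [99]
step 6 (PUSH 94): [99, 94]
step 7 (DUP): [99, 94, 94]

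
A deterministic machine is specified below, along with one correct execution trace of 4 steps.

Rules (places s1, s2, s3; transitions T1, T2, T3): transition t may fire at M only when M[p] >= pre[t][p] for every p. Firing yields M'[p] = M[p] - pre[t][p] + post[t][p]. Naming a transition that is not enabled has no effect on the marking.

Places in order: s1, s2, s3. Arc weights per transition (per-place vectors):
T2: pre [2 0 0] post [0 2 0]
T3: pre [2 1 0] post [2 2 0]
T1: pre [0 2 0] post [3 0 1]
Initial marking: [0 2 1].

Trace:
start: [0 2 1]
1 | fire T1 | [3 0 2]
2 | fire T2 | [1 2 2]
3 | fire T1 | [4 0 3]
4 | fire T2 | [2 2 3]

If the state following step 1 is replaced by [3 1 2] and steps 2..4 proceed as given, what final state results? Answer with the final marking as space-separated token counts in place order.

state after step 1 := [3 1 2]
2 | fire T2 | [1 3 2]
3 | fire T1 | [4 1 3]
4 | fire T2 | [2 3 3]

2 3 3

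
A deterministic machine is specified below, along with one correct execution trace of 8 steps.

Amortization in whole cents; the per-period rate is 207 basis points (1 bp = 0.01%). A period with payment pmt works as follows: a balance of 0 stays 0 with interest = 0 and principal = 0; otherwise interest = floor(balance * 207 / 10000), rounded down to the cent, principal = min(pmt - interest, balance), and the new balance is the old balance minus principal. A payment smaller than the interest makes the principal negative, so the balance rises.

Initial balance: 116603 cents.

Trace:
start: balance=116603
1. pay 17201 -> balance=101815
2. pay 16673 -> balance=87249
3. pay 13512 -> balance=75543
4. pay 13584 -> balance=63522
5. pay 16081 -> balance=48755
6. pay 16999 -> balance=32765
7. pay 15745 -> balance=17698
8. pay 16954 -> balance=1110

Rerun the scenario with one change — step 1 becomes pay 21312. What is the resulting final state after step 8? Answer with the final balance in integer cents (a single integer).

0

(re-executing from step 1 with the substitution; state before step 1: balance=116603)
1. pay 21312 -> balance=97704
2. pay 16673 -> balance=83053
3. pay 13512 -> balance=71260
4. pay 13584 -> balance=59151
5. pay 16081 -> balance=44294
6. pay 16999 -> balance=28211
7. pay 15745 -> balance=13049
8. pay 16954 -> balance=0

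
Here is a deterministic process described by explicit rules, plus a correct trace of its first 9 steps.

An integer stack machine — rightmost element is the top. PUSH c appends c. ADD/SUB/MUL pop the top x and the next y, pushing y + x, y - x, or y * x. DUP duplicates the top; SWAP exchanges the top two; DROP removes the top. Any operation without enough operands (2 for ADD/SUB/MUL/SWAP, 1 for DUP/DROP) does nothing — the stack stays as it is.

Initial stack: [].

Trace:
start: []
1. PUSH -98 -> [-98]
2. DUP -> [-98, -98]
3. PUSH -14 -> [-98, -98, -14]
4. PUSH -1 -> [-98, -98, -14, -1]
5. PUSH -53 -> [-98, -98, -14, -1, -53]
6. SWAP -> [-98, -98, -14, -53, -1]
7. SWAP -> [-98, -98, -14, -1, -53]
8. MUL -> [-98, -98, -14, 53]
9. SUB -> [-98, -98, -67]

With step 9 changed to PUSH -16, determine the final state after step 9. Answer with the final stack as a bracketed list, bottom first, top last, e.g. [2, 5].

(re-executing from step 9 with the substitution; state before step 9: [-98, -98, -14, 53])
9. PUSH -16 -> [-98, -98, -14, 53, -16]

[-98, -98, -14, 53, -16]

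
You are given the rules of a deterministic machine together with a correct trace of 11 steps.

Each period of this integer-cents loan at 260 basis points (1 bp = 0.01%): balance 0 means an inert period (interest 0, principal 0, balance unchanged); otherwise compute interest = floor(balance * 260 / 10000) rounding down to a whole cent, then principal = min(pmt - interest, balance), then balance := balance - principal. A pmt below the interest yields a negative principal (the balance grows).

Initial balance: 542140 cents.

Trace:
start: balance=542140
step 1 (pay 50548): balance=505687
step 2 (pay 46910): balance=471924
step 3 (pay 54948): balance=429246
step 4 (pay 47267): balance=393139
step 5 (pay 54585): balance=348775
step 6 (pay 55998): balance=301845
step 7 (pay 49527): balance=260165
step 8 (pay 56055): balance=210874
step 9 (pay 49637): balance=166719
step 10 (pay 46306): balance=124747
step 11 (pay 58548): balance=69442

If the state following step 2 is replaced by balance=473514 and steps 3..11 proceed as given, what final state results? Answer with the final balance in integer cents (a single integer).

state after step 2 := balance=473514
step 3 (pay 54948): balance=430877
step 4 (pay 47267): balance=394812
step 5 (pay 54585): balance=350492
step 6 (pay 55998): balance=303606
step 7 (pay 49527): balance=261972
step 8 (pay 56055): balance=212728
step 9 (pay 49637): balance=168621
step 10 (pay 46306): balance=126699
step 11 (pay 58548): balance=71445

71445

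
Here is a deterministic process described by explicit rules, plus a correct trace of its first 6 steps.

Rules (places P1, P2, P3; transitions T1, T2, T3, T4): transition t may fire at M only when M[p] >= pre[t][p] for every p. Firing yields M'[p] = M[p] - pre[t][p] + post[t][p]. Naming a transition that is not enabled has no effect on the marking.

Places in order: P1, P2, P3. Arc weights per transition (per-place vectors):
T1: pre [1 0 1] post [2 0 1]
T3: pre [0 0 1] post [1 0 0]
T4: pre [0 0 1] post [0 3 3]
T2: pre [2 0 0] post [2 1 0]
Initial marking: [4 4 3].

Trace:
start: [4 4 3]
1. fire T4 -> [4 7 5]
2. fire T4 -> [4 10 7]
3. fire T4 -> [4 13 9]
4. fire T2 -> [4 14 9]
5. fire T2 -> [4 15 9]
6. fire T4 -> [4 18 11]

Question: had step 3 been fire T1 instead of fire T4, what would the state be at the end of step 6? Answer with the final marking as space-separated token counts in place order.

(re-executing from step 3 with the substitution; state before step 3: [4 10 7])
3. fire T1 -> [5 10 7]
4. fire T2 -> [5 11 7]
5. fire T2 -> [5 12 7]
6. fire T4 -> [5 15 9]

5 15 9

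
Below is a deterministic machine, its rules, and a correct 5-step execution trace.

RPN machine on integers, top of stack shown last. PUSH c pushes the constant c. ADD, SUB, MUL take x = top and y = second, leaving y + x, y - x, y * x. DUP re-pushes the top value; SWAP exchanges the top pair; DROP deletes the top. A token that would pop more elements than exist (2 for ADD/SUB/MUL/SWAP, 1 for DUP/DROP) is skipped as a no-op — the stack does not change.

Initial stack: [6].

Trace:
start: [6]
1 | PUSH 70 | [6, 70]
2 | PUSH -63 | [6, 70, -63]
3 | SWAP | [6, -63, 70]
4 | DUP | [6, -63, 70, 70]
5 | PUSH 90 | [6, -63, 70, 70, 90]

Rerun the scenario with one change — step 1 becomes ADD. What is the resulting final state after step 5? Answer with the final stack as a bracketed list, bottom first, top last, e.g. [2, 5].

[-63, 6, 6, 90]

(re-executing from step 1 with the substitution; state before step 1: [6])
1 | ADD | [6]
2 | PUSH -63 | [6, -63]
3 | SWAP | [-63, 6]
4 | DUP | [-63, 6, 6]
5 | PUSH 90 | [-63, 6, 6, 90]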